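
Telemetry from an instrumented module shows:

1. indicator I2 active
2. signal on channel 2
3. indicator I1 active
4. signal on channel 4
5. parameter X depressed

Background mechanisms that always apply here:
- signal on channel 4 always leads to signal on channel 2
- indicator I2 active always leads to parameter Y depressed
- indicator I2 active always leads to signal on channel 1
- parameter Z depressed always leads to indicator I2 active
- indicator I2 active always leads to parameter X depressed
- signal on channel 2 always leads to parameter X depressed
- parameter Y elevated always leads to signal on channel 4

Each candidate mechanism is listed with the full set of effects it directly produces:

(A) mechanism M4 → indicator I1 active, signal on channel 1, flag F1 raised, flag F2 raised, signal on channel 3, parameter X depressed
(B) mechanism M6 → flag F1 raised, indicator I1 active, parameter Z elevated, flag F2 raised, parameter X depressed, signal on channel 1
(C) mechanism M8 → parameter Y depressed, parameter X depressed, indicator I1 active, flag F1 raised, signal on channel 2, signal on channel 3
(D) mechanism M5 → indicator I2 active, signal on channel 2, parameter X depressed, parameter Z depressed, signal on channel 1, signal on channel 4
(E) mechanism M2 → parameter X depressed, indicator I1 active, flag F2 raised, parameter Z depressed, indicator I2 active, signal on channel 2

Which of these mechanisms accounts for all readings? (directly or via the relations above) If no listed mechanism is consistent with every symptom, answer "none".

none

Per-candidate check:
(A) mechanism M4 — indicator I2 active NO; signal on channel 2 NO; indicator I1 active yes; signal on channel 4 NO; parameter X depressed yes
(B) mechanism M6 — indicator I2 active NO; signal on channel 2 NO; indicator I1 active yes; signal on channel 4 NO; parameter X depressed yes
(C) mechanism M8 — indicator I2 active NO; signal on channel 2 yes; indicator I1 active yes; signal on channel 4 NO; parameter X depressed yes
(D) mechanism M5 — indicator I2 active yes; signal on channel 2 yes; indicator I1 active NO; signal on channel 4 yes; parameter X depressed yes
(E) mechanism M2 — does not account for signal on channel 4
Every candidate fails on at least one observation.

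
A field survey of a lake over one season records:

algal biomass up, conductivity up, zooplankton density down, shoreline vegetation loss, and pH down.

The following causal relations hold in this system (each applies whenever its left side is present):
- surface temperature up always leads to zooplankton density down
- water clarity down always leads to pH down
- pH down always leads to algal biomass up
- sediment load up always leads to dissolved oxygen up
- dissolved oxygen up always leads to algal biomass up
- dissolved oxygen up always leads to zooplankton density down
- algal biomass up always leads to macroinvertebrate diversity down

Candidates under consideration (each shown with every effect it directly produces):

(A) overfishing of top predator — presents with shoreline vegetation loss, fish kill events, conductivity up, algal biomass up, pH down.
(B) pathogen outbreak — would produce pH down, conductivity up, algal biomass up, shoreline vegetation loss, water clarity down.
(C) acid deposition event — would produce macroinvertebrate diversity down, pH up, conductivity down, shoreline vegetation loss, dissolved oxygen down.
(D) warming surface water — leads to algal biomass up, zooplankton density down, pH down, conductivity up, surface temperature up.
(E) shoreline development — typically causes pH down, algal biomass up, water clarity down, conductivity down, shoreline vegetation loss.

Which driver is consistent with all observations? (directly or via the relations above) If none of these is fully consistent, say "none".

none

For each candidate, compare predicted effects to what was observed:
(A) overfishing of top predator — algal biomass up yes; conductivity up yes; zooplankton density down NO; shoreline vegetation loss yes; pH down yes
(B) pathogen outbreak — does not account for zooplankton density down
(C) acid deposition event — algal biomass up NO; conductivity up NO; zooplankton density down NO; shoreline vegetation loss yes; pH down NO
(D) warming surface water — algal biomass up yes; conductivity up yes; zooplankton density down yes; shoreline vegetation loss NO; pH down yes
(E) shoreline development — fails on conductivity up, zooplankton density down (predicts conductivity down, not conductivity up)
Every candidate fails on at least one observation.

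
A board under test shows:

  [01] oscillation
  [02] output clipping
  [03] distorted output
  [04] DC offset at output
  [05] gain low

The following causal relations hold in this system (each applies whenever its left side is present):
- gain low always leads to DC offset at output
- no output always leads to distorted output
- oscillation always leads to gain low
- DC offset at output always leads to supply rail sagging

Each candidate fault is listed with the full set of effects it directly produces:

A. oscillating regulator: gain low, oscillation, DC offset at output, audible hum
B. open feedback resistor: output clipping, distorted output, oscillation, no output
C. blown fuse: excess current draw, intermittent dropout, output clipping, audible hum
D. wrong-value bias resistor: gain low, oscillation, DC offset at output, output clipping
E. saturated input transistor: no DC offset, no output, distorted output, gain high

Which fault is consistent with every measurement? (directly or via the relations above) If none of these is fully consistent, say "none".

For each candidate, compare predicted effects to what was observed:
(A) oscillating regulator — does not account for output clipping, distorted output
(B) open feedback resistor — accounts for every observation (DC offset at output by oscillation → gain low → DC offset at output)
(C) blown fuse — oscillation miss; output clipping match; distorted output miss; DC offset at output miss; gain low miss
(D) wrong-value bias resistor — oscillation match; output clipping match; distorted output miss; DC offset at output match; gain low match
(E) saturated input transistor — oscillation miss; output clipping miss; distorted output match; DC offset at output miss; gain low miss
(B) alone accounts for all the evidence.

B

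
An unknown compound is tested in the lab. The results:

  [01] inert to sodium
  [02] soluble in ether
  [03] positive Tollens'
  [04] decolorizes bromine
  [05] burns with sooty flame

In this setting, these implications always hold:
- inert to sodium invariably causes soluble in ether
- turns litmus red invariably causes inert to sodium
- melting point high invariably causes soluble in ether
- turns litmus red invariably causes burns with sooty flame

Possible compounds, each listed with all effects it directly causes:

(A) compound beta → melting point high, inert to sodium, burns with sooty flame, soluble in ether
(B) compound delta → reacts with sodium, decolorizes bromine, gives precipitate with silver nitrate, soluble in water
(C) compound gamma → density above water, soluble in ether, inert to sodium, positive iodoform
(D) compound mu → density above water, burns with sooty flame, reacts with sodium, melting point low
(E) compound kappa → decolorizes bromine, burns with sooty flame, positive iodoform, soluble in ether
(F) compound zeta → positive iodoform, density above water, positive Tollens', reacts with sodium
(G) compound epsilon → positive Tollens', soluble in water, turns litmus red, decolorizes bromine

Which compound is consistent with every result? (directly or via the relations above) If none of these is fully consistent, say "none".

G

Checking each candidate against the observations:
(A) compound beta — inert to sodium ✓; soluble in ether ✓; positive Tollens' ✗; decolorizes bromine ✗; burns with sooty flame ✓
(B) compound delta — inert to sodium ✗; soluble in ether ✗; positive Tollens' ✗; decolorizes bromine ✓; burns with sooty flame ✗
(C) compound gamma — does not account for positive Tollens', decolorizes bromine, burns with sooty flame
(D) compound mu — inert to sodium ✗; soluble in ether ✗; positive Tollens' ✗; decolorizes bromine ✗; burns with sooty flame ✓
(E) compound kappa — inert to sodium ✗; soluble in ether ✓; positive Tollens' ✗; decolorizes bromine ✓; burns with sooty flame ✓
(F) compound zeta — inert to sodium ✗; soluble in ether ✗; positive Tollens' ✓; decolorizes bromine ✗; burns with sooty flame ✗
(G) compound epsilon — inert to sodium ✓ (via turns litmus red → inert to sodium); soluble in ether ✓ (via turns litmus red → inert to sodium → soluble in ether); positive Tollens' ✓; decolorizes bromine ✓; burns with sooty flame ✓ (via turns litmus red → burns with sooty flame)
(G) alone accounts for all the evidence.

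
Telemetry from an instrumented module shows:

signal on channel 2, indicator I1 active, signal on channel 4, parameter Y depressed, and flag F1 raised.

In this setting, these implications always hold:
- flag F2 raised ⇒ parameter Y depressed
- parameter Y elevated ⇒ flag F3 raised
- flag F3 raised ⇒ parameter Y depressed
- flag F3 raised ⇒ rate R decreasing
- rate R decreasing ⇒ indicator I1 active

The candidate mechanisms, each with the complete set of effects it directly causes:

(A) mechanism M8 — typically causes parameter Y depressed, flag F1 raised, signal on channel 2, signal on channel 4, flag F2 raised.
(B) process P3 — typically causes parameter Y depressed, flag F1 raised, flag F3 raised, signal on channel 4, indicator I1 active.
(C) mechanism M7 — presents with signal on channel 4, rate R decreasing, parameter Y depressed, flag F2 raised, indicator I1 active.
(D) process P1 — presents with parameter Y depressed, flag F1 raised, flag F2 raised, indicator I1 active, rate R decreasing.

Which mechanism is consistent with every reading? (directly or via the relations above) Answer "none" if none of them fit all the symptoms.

Testing each hypothesis:
(A) mechanism M8 — signal on channel 2 +; indicator I1 active -; signal on channel 4 +; parameter Y depressed +; flag F1 raised +
(B) process P3 — does not account for signal on channel 2
(C) mechanism M7 — does not account for signal on channel 2, flag F1 raised
(D) process P1 — does not account for signal on channel 2, signal on channel 4
Every candidate fails on at least one observation.

none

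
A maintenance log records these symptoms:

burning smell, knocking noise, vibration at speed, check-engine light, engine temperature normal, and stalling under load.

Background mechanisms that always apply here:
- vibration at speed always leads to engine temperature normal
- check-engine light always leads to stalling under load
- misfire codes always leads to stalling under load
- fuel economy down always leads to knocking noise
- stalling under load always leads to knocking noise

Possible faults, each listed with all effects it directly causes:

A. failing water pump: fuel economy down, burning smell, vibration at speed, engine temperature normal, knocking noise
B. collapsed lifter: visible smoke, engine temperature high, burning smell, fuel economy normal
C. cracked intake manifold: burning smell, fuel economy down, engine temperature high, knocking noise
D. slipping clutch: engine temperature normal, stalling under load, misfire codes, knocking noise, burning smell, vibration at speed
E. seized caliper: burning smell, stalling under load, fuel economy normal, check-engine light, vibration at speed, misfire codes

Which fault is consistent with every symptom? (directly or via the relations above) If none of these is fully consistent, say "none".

E

Testing each hypothesis:
(A) failing water pump — does not account for check-engine light, stalling under load
(B) collapsed lifter — burning smell yes; knocking noise NO; vibration at speed NO; check-engine light NO; engine temperature normal NO; stalling under load NO
(C) cracked intake manifold — fails on vibration at speed, check-engine light, engine temperature normal, stalling under load (predicts engine temperature high, not engine temperature normal)
(D) slipping clutch — does not account for check-engine light
(E) seized caliper — burning smell yes; knocking noise yes (by stalling under load → knocking noise); vibration at speed yes; check-engine light yes; engine temperature normal yes (by vibration at speed → engine temperature normal); stalling under load yes
Only (E) is consistent with every observation.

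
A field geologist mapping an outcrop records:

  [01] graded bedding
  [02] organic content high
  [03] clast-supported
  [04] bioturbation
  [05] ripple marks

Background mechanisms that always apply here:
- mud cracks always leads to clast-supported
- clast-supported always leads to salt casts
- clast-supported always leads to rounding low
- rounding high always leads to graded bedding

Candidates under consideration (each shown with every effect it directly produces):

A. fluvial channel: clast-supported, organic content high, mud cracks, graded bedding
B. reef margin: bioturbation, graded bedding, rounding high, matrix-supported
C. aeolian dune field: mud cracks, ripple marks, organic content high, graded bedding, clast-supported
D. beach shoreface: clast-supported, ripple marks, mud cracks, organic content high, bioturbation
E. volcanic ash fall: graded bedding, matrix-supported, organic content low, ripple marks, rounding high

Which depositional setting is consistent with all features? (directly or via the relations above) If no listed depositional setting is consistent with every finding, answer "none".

none

For each candidate, compare predicted effects to what was observed:
(A) fluvial channel — graded bedding +; organic content high +; clast-supported +; bioturbation -; ripple marks -
(B) reef margin — fails on organic content high, clast-supported, ripple marks (predicts matrix-supported, not clast-supported)
(C) aeolian dune field — graded bedding +; organic content high +; clast-supported +; bioturbation -; ripple marks +
(D) beach shoreface — graded bedding -; organic content high +; clast-supported +; bioturbation +; ripple marks +
(E) volcanic ash fall — fails on organic content high, clast-supported, bioturbation (predicts organic content low, not organic content high; predicts matrix-supported, not clast-supported)
No candidate is consistent with all observations.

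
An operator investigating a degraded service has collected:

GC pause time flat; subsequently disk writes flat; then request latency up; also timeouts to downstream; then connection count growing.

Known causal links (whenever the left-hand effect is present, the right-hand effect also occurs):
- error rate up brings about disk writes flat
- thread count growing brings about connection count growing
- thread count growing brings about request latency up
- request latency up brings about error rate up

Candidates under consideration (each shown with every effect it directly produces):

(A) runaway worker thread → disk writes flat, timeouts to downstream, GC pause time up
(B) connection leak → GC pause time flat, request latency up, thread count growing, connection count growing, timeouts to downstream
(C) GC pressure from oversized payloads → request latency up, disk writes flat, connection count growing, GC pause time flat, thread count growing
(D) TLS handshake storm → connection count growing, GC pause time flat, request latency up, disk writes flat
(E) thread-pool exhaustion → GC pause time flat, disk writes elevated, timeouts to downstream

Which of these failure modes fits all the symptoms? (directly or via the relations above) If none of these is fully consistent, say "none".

Checking each candidate against the observations:
(A) runaway worker thread — fails on GC pause time flat, request latency up, connection count growing (predicts GC pause time up, not GC pause time flat)
(B) connection leak — accounts for every observation (disk writes flat through request latency up → error rate up → disk writes flat)
(C) GC pressure from oversized payloads — does not account for timeouts to downstream
(D) TLS handshake storm — GC pause time flat ✓; disk writes flat ✓; request latency up ✓; timeouts to downstream ✗; connection count growing ✓
(E) thread-pool exhaustion — GC pause time flat ✓; disk writes flat ✗; request latency up ✗; timeouts to downstream ✓; connection count growing ✗
(B) is the only candidate with no mismatches.

B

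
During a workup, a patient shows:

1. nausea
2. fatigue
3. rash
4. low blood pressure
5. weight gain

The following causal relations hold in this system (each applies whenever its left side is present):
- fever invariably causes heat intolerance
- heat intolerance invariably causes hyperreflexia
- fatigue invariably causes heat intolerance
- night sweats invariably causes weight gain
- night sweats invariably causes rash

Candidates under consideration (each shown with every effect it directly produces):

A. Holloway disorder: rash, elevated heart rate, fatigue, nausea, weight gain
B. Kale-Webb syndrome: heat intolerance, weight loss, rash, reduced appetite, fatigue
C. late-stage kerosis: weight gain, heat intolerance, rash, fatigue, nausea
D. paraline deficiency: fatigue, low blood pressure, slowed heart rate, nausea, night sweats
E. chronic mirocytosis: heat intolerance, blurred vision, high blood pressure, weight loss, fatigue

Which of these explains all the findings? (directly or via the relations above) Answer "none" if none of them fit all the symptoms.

Testing each hypothesis:
(A) Holloway disorder — nausea ✓; fatigue ✓; rash ✓; low blood pressure ✗; weight gain ✓
(B) Kale-Webb syndrome — nausea ✗; fatigue ✓; rash ✓; low blood pressure ✗; weight gain ✗
(C) late-stage kerosis — does not account for low blood pressure
(D) paraline deficiency — nausea ✓; fatigue ✓; rash ✓ (by night sweats → rash); low blood pressure ✓; weight gain ✓ (by night sweats → weight gain)
(E) chronic mirocytosis — nausea ✗; fatigue ✓; rash ✗; low blood pressure ✗; weight gain ✗
Only (D) is consistent with every observation.

D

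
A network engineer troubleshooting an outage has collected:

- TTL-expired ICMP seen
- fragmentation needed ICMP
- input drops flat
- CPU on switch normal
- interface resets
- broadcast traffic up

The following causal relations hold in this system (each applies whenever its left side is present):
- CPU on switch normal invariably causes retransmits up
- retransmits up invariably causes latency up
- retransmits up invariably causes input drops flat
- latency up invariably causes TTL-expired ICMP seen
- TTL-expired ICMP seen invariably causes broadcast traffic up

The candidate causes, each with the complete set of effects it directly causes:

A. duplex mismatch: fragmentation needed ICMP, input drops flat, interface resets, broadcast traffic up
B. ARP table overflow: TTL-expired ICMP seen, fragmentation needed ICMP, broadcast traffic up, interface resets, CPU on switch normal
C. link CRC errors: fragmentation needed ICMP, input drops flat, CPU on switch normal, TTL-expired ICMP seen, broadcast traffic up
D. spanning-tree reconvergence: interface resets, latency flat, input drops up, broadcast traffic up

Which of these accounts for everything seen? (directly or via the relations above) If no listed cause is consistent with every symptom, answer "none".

B

For each candidate, compare predicted effects to what was observed:
(A) duplex mismatch — does not account for TTL-expired ICMP seen, CPU on switch normal
(B) ARP table overflow — TTL-expired ICMP seen ✓; fragmentation needed ICMP ✓; input drops flat ✓ (through CPU on switch normal → retransmits up → input drops flat); CPU on switch normal ✓; interface resets ✓; broadcast traffic up ✓
(C) link CRC errors — does not account for interface resets
(D) spanning-tree reconvergence — fails on TTL-expired ICMP seen, fragmentation needed ICMP, input drops flat, CPU on switch normal (predicts input drops up, not input drops flat)
(B) is the only candidate with no mismatches.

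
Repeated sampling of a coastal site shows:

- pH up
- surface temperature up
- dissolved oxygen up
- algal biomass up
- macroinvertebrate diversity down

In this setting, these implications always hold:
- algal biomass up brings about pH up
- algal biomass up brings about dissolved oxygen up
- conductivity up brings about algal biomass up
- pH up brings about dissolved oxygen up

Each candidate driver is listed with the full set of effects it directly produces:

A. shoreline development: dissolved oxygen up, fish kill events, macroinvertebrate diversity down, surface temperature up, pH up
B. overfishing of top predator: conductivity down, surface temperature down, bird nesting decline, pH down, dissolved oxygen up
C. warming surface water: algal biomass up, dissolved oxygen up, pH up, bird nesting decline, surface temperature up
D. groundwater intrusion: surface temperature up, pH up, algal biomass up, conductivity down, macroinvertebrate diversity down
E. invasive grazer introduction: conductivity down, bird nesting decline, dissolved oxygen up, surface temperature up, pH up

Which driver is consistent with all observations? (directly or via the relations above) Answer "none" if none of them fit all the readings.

D

For each candidate, compare predicted effects to what was observed:
(A) shoreline development — pH up +; surface temperature up +; dissolved oxygen up +; algal biomass up -; macroinvertebrate diversity down +
(B) overfishing of top predator — fails on pH up, surface temperature up, algal biomass up, macroinvertebrate diversity down (predicts pH down, not pH up; predicts surface temperature down, not surface temperature up)
(C) warming surface water — does not account for macroinvertebrate diversity down
(D) groundwater intrusion — pH up +; surface temperature up +; dissolved oxygen up + (via pH up → dissolved oxygen up); algal biomass up +; macroinvertebrate diversity down +
(E) invasive grazer introduction — does not account for algal biomass up, macroinvertebrate diversity down
Only (D) is consistent with every observation.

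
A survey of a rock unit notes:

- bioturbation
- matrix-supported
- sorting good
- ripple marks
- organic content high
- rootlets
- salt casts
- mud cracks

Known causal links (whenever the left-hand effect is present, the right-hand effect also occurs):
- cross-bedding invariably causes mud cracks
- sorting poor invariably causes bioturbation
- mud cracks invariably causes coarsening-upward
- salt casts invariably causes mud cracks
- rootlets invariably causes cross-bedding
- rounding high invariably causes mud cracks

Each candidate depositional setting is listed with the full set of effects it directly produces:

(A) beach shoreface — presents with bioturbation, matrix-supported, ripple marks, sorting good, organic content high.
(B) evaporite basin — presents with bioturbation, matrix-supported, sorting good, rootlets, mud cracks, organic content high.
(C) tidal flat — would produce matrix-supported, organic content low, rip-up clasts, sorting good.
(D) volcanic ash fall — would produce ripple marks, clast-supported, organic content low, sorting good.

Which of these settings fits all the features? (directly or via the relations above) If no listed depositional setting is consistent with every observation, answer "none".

none

For each candidate, compare predicted effects to what was observed:
(A) beach shoreface — bioturbation +; matrix-supported +; sorting good +; ripple marks +; organic content high +; rootlets -; salt casts -; mud cracks -
(B) evaporite basin — bioturbation +; matrix-supported +; sorting good +; ripple marks -; organic content high +; rootlets +; salt casts -; mud cracks +
(C) tidal flat — fails on bioturbation, ripple marks, organic content high, rootlets, salt casts, mud cracks (predicts organic content low, not organic content high)
(D) volcanic ash fall — bioturbation -; matrix-supported -; sorting good +; ripple marks +; organic content high -; rootlets -; salt casts -; mud cracks -
None of the listed candidates fits everything.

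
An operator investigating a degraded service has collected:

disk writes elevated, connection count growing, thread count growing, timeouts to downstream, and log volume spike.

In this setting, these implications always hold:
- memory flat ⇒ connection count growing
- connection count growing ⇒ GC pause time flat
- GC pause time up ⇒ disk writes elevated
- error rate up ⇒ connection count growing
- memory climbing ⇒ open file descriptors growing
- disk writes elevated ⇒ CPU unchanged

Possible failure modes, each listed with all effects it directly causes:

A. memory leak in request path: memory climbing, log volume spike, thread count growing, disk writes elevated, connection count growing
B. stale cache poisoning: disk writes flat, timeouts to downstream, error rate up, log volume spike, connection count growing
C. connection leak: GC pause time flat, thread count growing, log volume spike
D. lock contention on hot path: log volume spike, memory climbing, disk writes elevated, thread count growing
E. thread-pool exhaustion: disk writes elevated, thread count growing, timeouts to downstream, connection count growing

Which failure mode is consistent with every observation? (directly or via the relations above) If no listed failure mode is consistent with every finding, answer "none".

Per-candidate check:
(A) memory leak in request path — disk writes elevated match; connection count growing match; thread count growing match; timeouts to downstream miss; log volume spike match
(B) stale cache poisoning — disk writes elevated miss; connection count growing match; thread count growing miss; timeouts to downstream match; log volume spike match
(C) connection leak — disk writes elevated miss; connection count growing miss; thread count growing match; timeouts to downstream miss; log volume spike match
(D) lock contention on hot path — disk writes elevated match; connection count growing miss; thread count growing match; timeouts to downstream miss; log volume spike match
(E) thread-pool exhaustion — disk writes elevated match; connection count growing match; thread count growing match; timeouts to downstream match; log volume spike miss
No candidate is consistent with all observations.

none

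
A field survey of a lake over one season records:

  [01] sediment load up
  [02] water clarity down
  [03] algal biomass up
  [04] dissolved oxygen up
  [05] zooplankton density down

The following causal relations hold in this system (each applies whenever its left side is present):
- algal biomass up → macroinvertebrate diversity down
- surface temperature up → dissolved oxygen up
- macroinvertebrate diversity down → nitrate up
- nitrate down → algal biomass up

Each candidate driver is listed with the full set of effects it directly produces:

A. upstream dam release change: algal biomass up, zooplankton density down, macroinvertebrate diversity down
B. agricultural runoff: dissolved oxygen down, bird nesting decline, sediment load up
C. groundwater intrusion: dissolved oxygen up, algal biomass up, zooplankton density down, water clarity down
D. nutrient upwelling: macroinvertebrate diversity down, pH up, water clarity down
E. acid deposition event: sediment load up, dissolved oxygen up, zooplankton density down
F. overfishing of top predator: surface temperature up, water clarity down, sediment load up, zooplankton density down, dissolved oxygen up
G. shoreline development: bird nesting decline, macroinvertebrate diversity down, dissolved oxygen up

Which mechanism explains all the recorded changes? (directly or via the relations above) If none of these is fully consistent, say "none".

Testing each hypothesis:
(A) upstream dam release change — sediment load up ✗; water clarity down ✗; algal biomass up ✓; dissolved oxygen up ✗; zooplankton density down ✓
(B) agricultural runoff — fails on water clarity down, algal biomass up, dissolved oxygen up, zooplankton density down (predicts dissolved oxygen down, not dissolved oxygen up)
(C) groundwater intrusion — does not account for sediment load up
(D) nutrient upwelling — sediment load up ✗; water clarity down ✓; algal biomass up ✗; dissolved oxygen up ✗; zooplankton density down ✗
(E) acid deposition event — sediment load up ✓; water clarity down ✗; algal biomass up ✗; dissolved oxygen up ✓; zooplankton density down ✓
(F) overfishing of top predator — sediment load up ✓; water clarity down ✓; algal biomass up ✗; dissolved oxygen up ✓; zooplankton density down ✓
(G) shoreline development — sediment load up ✗; water clarity down ✗; algal biomass up ✗; dissolved oxygen up ✓; zooplankton density down ✗
None of the listed candidates fits everything.

none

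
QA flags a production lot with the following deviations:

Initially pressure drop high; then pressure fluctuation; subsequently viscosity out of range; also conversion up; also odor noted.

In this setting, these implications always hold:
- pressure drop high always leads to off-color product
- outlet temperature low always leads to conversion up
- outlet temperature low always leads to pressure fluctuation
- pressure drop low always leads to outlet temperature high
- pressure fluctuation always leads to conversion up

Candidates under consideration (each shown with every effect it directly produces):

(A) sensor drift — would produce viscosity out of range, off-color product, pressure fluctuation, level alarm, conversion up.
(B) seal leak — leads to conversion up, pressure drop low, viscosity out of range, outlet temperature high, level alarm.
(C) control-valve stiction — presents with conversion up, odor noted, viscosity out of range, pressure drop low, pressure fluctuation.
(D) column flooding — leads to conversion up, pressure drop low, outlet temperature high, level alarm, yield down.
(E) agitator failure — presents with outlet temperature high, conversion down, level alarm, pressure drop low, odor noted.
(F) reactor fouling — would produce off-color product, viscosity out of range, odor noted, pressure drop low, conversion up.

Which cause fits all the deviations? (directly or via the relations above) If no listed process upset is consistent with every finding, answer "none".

For each candidate, compare predicted effects to what was observed:
(A) sensor drift — does not account for pressure drop high, odor noted
(B) seal leak — pressure drop high NO; pressure fluctuation NO; viscosity out of range yes; conversion up yes; odor noted NO
(C) control-valve stiction — pressure drop high NO; pressure fluctuation yes; viscosity out of range yes; conversion up yes; odor noted yes
(D) column flooding — pressure drop high NO; pressure fluctuation NO; viscosity out of range NO; conversion up yes; odor noted NO
(E) agitator failure — pressure drop high NO; pressure fluctuation NO; viscosity out of range NO; conversion up NO; odor noted yes
(F) reactor fouling — pressure drop high NO; pressure fluctuation NO; viscosity out of range yes; conversion up yes; odor noted yes
Every candidate fails on at least one observation.

none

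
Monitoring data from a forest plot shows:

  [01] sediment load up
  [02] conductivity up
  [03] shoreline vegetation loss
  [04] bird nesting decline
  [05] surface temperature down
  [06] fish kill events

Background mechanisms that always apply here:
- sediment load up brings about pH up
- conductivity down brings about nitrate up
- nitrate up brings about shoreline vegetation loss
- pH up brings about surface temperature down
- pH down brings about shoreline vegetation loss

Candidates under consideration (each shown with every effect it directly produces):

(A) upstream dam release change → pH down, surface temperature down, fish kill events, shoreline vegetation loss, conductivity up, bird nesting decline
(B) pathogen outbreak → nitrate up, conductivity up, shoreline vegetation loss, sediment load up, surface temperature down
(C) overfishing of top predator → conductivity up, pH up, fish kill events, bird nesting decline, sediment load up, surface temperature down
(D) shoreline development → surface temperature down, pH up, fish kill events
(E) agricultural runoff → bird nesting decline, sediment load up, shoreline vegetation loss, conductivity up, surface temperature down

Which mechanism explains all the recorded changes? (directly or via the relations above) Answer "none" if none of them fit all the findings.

Checking each candidate against the observations:
(A) upstream dam release change — does not account for sediment load up
(B) pathogen outbreak — sediment load up match; conductivity up match; shoreline vegetation loss match; bird nesting decline miss; surface temperature down match; fish kill events miss
(C) overfishing of top predator — does not account for shoreline vegetation loss
(D) shoreline development — sediment load up miss; conductivity up miss; shoreline vegetation loss miss; bird nesting decline miss; surface temperature down match; fish kill events match
(E) agricultural runoff — sediment load up match; conductivity up match; shoreline vegetation loss match; bird nesting decline match; surface temperature down match; fish kill events miss
None of the listed candidates fits everything.

none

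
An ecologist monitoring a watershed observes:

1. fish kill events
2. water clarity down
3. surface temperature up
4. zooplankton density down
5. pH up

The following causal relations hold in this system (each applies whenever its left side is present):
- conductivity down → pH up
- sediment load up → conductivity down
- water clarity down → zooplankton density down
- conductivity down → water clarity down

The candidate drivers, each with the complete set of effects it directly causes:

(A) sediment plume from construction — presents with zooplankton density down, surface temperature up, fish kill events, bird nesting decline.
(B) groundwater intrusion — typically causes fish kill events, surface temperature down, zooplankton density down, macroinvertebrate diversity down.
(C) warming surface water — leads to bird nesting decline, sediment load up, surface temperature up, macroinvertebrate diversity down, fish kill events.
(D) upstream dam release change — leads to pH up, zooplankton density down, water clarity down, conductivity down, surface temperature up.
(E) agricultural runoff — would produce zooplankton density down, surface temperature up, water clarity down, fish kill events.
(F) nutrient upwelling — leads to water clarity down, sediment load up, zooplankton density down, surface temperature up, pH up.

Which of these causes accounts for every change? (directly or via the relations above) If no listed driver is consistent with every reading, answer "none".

Checking each candidate against the observations:
(A) sediment plume from construction — fish kill events ✓; water clarity down ✗; surface temperature up ✓; zooplankton density down ✓; pH up ✗
(B) groundwater intrusion — fish kill events ✓; water clarity down ✗; surface temperature up ✗; zooplankton density down ✓; pH up ✗
(C) warming surface water — accounts for every observation (water clarity down via sediment load up → conductivity down → water clarity down)
(D) upstream dam release change — does not account for fish kill events
(E) agricultural runoff — fish kill events ✓; water clarity down ✓; surface temperature up ✓; zooplankton density down ✓; pH up ✗
(F) nutrient upwelling — fish kill events ✗; water clarity down ✓; surface temperature up ✓; zooplankton density down ✓; pH up ✓
(C) is the only candidate with no mismatches.

C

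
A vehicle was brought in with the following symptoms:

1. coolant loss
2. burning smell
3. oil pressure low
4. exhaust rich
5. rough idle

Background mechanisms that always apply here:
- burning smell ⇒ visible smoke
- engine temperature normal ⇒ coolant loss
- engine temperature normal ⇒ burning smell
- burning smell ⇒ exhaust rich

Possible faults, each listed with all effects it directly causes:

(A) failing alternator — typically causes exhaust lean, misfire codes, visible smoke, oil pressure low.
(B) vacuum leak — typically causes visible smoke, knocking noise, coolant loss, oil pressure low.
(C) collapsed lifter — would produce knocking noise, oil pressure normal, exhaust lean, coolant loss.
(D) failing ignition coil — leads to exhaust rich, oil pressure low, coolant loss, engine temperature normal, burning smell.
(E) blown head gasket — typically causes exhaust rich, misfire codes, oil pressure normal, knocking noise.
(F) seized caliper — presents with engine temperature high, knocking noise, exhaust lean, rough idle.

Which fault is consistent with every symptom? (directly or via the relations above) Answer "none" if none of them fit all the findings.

none

Testing each hypothesis:
(A) failing alternator — coolant loss NO; burning smell NO; oil pressure low yes; exhaust rich NO; rough idle NO
(B) vacuum leak — does not account for burning smell, exhaust rich, rough idle
(C) collapsed lifter — fails on burning smell, oil pressure low, exhaust rich, rough idle (predicts oil pressure normal, not oil pressure low; predicts exhaust lean, not exhaust rich)
(D) failing ignition coil — does not account for rough idle
(E) blown head gasket — coolant loss NO; burning smell NO; oil pressure low NO; exhaust rich yes; rough idle NO
(F) seized caliper — fails on coolant loss, burning smell, oil pressure low, exhaust rich (predicts exhaust lean, not exhaust rich)
No candidate is consistent with all observations.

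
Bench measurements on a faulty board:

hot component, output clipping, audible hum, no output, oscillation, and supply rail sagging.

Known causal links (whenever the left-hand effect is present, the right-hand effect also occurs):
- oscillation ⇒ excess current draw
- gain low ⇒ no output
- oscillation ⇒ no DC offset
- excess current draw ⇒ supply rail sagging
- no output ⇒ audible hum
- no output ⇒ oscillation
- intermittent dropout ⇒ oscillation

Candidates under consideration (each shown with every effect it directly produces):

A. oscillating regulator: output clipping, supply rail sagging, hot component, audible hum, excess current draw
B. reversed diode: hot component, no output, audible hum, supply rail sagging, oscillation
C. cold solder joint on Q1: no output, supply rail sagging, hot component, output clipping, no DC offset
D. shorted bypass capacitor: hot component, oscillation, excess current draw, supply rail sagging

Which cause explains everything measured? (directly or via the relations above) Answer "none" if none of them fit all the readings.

Per-candidate check:
(A) oscillating regulator — does not account for no output, oscillation
(B) reversed diode — hot component +; output clipping -; audible hum +; no output +; oscillation +; supply rail sagging +
(C) cold solder joint on Q1 — hot component +; output clipping +; audible hum + (by no output → audible hum); no output +; oscillation + (by no output → oscillation); supply rail sagging +
(D) shorted bypass capacitor — does not account for output clipping, audible hum, no output
(C) alone accounts for all the evidence.

C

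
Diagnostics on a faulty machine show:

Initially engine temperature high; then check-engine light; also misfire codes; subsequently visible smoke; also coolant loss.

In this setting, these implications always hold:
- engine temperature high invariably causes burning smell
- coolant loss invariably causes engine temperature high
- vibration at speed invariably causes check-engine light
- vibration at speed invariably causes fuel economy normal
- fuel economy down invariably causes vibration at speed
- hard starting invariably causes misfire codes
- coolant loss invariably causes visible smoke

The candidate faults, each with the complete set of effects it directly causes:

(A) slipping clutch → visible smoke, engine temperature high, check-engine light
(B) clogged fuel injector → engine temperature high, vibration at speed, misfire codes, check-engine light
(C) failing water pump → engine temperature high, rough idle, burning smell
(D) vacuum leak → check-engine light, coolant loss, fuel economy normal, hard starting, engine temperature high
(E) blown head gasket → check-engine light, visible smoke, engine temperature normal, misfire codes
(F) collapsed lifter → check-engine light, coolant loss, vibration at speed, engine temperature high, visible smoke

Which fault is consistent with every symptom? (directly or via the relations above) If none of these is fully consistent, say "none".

D

Per-candidate check:
(A) slipping clutch — engine temperature high match; check-engine light match; misfire codes miss; visible smoke match; coolant loss miss
(B) clogged fuel injector — engine temperature high match; check-engine light match; misfire codes match; visible smoke miss; coolant loss miss
(C) failing water pump — does not account for check-engine light, misfire codes, visible smoke, coolant loss
(D) vacuum leak — engine temperature high match; check-engine light match; misfire codes match (by hard starting → misfire codes); visible smoke match (by coolant loss → visible smoke); coolant loss match
(E) blown head gasket — fails on engine temperature high, coolant loss (predicts engine temperature normal, not engine temperature high)
(F) collapsed lifter — engine temperature high match; check-engine light match; misfire codes miss; visible smoke match; coolant loss match
(D) alone accounts for all the evidence.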